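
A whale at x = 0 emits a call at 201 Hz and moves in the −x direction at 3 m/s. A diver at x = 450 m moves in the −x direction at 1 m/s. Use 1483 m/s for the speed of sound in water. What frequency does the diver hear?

201 Hz

The observer lies on the +x side, so the source is heading away from the observer and the observer is heading toward the source.
Both move, so f' = f · (v + v_o)/(v + v_s).
f' = 201 × (1483 + 1)/(1483 + 3) = 201 × 1484/1486 ≈ 201 Hz.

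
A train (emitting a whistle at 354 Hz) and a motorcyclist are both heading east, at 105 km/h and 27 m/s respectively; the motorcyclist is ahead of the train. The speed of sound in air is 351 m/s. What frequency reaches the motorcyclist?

105 km/h = 29.17 m/s.
The motorcyclist is ahead, so the train is moving toward it while the motorcyclist is moving away from the train.
With source approaching and observer receding, f' = f · (v − v_o)/(v − v_s).
f' = 354 × (351 − 27)/(351 − 29.17) = 354 × 324/321.83 ≈ 356 Hz.

356 Hz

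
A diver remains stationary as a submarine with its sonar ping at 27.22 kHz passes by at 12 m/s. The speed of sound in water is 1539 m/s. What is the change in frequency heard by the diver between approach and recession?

0.425 kHz

Approaching: f₁ = f · v/(v − v_s) = 27.22 × 1539/1527 ≈ 27.434 kHz.
Receding: f₂ = f · v/(v + v_s) = 27.22 × 1539/1551 ≈ 27.009 kHz.
Drop: f₁ − f₂ = 2f·v·v_s/(v² − v_s²) = 2 × 27.22 × 1539 × 12/(1539² − 12²) ≈ 0.425 kHz.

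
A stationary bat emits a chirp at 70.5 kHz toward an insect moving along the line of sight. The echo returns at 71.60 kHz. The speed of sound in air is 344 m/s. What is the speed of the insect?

Double Doppler shift off a moving reflector: f₂ = f₀ · (v + u)/(v − u) (u > 0 toward emitter).
Rearranging, u = v · (f₂ − f₀)/(f₂ + f₀) = 344 × 1.10/142.10 ≈ 2.66 m/s.
So the insect is moving at 2.66 m/s toward the emitter.

2.66 m/s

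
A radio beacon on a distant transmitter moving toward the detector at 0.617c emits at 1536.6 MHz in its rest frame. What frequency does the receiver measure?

3157.3 MHz

Relativistic Doppler for frequency: f' = f₀ · √((1 + β)/(1 − β)).
f' = 1536.6 × √(1.6170/0.3830) = 1536.6 × 2.05473 ≈ 3157.3 MHz.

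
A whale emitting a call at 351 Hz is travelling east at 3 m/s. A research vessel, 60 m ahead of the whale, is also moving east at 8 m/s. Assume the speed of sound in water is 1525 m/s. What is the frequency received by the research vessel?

The research vessel is ahead, so the whale is moving toward it while the research vessel is moving away from the whale.
With source approaching and observer receding, f' = f · (v − v_o)/(v − v_s).
f' = 351 × (1525 − 8)/(1525 − 3) = 351 × 1517/1522 ≈ 350 Hz.

350 Hz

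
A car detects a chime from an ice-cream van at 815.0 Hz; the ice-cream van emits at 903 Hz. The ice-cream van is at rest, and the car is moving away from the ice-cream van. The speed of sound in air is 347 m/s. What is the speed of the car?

34 m/s

f' = f · (v − v_o)/v ⇒ v_o = v · |f'/f − 1|.
v_o = 347 × |815.0/903 − 1| = 347 × 0.09745 ≈ 34 m/s.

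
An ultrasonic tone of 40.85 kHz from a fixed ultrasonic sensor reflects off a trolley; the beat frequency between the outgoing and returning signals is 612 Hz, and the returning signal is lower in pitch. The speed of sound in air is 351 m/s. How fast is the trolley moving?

Double Doppler shift off a moving reflector: f₂ = f₀ · (v + u)/(v − u) (u > 0 toward emitter).
Returning signal is lower, so f₂ = f₀ − Δf = 40850 − 612 = 40238 Hz.
Rearranging, u = v · (f₂ − f₀)/(f₂ + f₀) = 351 × -612/81088 ≈ -2.65 m/s.
So the trolley is moving at 2.65 m/s away from the emitter.

2.65 m/s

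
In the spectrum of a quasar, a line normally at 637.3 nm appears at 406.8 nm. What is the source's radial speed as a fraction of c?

λ'/λ₀ = 0.6383 < 1 (blueshift), so the source is approaching.
λ'/λ₀ = √((1 − β)/(1 + β)) for an approaching source ⇒ β = (1 − r²)/(1 + r²) with r = λ'/λ₀.
β = (1 − 0.4074)/(1 + 0.4074) ≈ 0.421.

0.421c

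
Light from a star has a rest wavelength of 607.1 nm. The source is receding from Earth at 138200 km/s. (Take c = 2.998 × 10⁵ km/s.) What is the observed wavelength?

999.5 nm

β = v/c = 138200/299800 = 0.4610.
Relativistic Doppler for wavelength: λ' = λ₀ · √((1 + β)/(1 − β)).
λ' = 607.1 × √(1.4610/0.5390) = 607.1 × 1.64633 ≈ 999.5 nm.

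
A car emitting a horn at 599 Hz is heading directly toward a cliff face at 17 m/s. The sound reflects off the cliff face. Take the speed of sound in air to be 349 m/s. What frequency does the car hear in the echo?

The cliff face receives the sound from a moving source: f₁ = f₀ · v/(v − v_e) = 599 × 349/332 ≈ 630 Hz.
On the return leg the car is a moving observer: f₂ = f₁ · (v + v_e)/v = 630 × 366/349 ≈ 660 Hz.
Equivalently f₂ = f₀ · (v + v_e)/(v − v_e).

660 Hz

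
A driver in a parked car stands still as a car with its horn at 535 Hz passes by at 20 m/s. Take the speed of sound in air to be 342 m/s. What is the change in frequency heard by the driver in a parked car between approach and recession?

62.8 Hz

Approaching: f₁ = f · v/(v − v_s) = 535 × 342/322 ≈ 568.2 Hz.
Receding: f₂ = f · v/(v + v_s) = 535 × 342/362 ≈ 505.4 Hz.
Drop: f₁ − f₂ = 2f·v·v_s/(v² − v_s²) = 2 × 535 × 342 × 20/(342² − 20²) ≈ 62.8 Hz.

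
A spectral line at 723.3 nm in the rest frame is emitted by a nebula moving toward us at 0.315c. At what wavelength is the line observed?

522.0 nm

Relativistic Doppler for wavelength: λ' = λ₀ · √((1 − β)/(1 + β)).
λ' = 723.3 × √(0.6850/1.3150) = 723.3 × 0.72174 ≈ 522.0 nm.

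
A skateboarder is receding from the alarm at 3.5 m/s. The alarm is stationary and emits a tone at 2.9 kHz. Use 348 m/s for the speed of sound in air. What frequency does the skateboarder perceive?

2.87 kHz

Only the observer moves, away from the source, so f' = f · (v − v_o)/v.
f' = 2.9 × (348 − 3.5)/348 = 2.9 × 344.5/348 ≈ 2.87 kHz.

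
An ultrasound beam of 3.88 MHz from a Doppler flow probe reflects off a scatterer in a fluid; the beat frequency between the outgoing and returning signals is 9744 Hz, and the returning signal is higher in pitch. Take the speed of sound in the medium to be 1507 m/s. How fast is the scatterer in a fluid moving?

1.89 m/s

Double Doppler shift off a moving reflector: f₂ = f₀ · (v + u)/(v − u) (u > 0 toward emitter).
Returning signal is higher, so f₂ = f₀ + Δf = 3880000 + 9744 = 3889744 Hz.
Rearranging, u = v · (f₂ − f₀)/(f₂ + f₀) = 1507 × 9744/7769744 ≈ 1.89 m/s.
So the scatterer in a fluid is moving at 1.89 m/s toward the emitter.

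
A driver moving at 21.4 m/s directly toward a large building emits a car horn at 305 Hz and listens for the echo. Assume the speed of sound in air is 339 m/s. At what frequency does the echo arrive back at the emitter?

The large building receives the sound from a moving source: f₁ = f₀ · v/(v − v_e) = 305 × 339/317.6 ≈ 326 Hz.
On the return leg the driver is a moving observer: f₂ = f₁ · (v + v_e)/v = 326 × 360.4/339 ≈ 346 Hz.
Equivalently f₂ = f₀ · (v + v_e)/(v − v_e).

346 Hz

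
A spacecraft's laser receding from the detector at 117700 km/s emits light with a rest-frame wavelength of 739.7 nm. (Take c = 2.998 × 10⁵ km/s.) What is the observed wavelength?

β = v/c = 117700/299800 = 0.3926.
Relativistic Doppler for wavelength: λ' = λ₀ · √((1 + β)/(1 − β)).
λ' = 739.7 × √(1.3926/0.6074) = 739.7 × 1.51417 ≈ 1120.0 nm.

1120.0 nm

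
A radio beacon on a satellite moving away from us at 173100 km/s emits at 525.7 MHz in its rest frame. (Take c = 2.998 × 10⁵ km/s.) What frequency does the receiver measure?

272.1 MHz

β = v/c = 173100/299800 = 0.5774.
Relativistic Doppler for frequency: f' = f₀ · √((1 − β)/(1 + β)).
f' = 525.7 × √(0.4226/1.5774) = 525.7 × 0.51761 ≈ 272.1 MHz.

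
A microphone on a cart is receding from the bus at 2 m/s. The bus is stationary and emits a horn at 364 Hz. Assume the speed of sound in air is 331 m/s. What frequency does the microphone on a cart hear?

Only the observer moves, away from the source, so f' = f · (v − v_o)/v.
f' = 364 × (331 − 2)/331 = 364 × 329/331 ≈ 362 Hz.

362 Hz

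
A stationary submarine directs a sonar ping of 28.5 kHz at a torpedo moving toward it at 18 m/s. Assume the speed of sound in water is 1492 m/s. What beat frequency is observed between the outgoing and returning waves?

696 Hz

At the torpedo (a moving observer), f₁ = f₀ · (v + u)/v = 28.5 × 1510/1492 ≈ 28.844 kHz.
On reflection it acts as a source moving toward the stationary detector: f₂ = f₁ · v/(v − u) = 28.844 × 1492/1474 ≈ 29.196 kHz.
Equivalently f₂ = f₀ · (v + u)/(v − u).
Beat frequency (with f₀ = 28500 Hz): |f₂ − f₀| = 2u·f₀/(v − u) = 2 × 18 × 28500/1474 ≈ 696 Hz.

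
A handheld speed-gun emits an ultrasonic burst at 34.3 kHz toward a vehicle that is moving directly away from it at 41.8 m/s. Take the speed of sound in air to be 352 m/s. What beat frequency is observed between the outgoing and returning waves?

The vehicle first receives the wave as a moving observer: f₁ = f₀ · (v − u)/v = 34.3 × (352 − 41.8)/352 ≈ 30.23 kHz.
On reflection it acts as a source moving away from the stationary detector: f₂ = f₁ · v/(v + u) = 30.23 × 352/393.8 ≈ 27.02 kHz.
Equivalently f₂ = f₀ · (v − u)/(v + u).
Beat frequency (with f₀ = 34300 Hz): |f₂ − f₀| = 2u·f₀/(v + u) = 2 × 41.8 × 34300/393.8 ≈ 7282 Hz.

7282 Hz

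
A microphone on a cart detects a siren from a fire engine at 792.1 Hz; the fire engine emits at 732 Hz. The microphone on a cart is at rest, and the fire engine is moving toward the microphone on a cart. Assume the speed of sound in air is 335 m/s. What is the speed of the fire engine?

f' = f · v/(v − v_s) ⇒ v_s = v · |1 − f/f'|.
v_s = 335 × |1 − 732/792.1| = 335 × 0.07587 ≈ 25 m/s.

25 m/s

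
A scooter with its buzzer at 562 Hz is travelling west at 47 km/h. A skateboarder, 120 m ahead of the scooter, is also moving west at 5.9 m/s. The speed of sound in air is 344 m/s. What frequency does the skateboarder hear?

574 Hz

47 km/h = 13.06 m/s.
The skateboarder is ahead, so the scooter is moving toward it while the skateboarder is moving away from the scooter.
With source approaching and observer receding, f' = f · (v − v_o)/(v − v_s).
f' = 562 × (344 − 5.9)/(344 − 13.06) = 562 × 338.1/330.94 ≈ 574 Hz.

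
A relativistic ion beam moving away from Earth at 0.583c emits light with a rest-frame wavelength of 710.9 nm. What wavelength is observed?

1385.1 nm

Relativistic Doppler for wavelength: λ' = λ₀ · √((1 + β)/(1 − β)).
λ' = 710.9 × √(1.5830/0.4170) = 710.9 × 1.94837 ≈ 1385.1 nm.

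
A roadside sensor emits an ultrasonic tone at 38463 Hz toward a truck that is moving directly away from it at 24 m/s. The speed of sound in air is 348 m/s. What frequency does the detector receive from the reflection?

The truck first receives the wave as a moving observer: f₁ = f₀ · (v − u)/v = 38463 × (348 − 24)/348 ≈ 35810 Hz.
On reflection it acts as a source moving away from the stationary detector: f₂ = f₁ · v/(v + u) = 35810 × 348/372 ≈ 33500 Hz.
Equivalently f₂ = f₀ · (v − u)/(v + u).

33500 Hz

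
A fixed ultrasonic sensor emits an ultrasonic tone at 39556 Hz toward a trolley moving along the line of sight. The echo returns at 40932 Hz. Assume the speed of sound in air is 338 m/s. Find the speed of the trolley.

5.8 m/s

Double Doppler shift off a moving reflector: f₂ = f₀ · (v + u)/(v − u) (u > 0 toward emitter).
Rearranging, u = v · (f₂ − f₀)/(f₂ + f₀) = 338 × 1376/80488 ≈ 5.8 m/s.
So the trolley is moving at 5.8 m/s toward the emitter.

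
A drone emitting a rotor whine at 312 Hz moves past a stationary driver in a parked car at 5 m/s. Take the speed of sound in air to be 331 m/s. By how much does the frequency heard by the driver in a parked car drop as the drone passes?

9.43 Hz

Approaching: f₁ = f · v/(v − v_s) = 312 × 331/326 ≈ 316.79 Hz.
Receding: f₂ = f · v/(v + v_s) = 312 × 331/336 ≈ 307.36 Hz.
Drop: f₁ − f₂ = 2f·v·v_s/(v² − v_s²) = 2 × 312 × 331 × 5/(331² − 5²) ≈ 9.43 Hz.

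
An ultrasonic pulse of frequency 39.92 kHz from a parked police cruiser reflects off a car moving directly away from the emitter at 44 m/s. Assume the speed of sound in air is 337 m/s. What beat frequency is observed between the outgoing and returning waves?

9220 Hz

At the car (a moving observer), f₁ = f₀ · (v − u)/v = 39.92 × 293/337 ≈ 34.71 kHz.
The reflection then acts as a moving source: f₂ = f₁ · v/(v + u) ≈ 30.70 kHz.
Equivalently f₂ = f₀ · (v − u)/(v + u).
Beat frequency (with f₀ = 39920 Hz): |f₂ − f₀| = 2u·f₀/(v + u) = 2 × 44 × 39920/381 ≈ 9220 Hz.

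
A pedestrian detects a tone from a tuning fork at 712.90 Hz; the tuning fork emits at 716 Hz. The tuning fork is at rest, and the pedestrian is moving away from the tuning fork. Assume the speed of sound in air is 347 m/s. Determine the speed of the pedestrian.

f' = f · (v − v_o)/v ⇒ v_o = v · |f'/f − 1|.
v_o = 347 × |712.90/716 − 1| = 347 × 0.00433 ≈ 1.50 m/s.

1.50 m/s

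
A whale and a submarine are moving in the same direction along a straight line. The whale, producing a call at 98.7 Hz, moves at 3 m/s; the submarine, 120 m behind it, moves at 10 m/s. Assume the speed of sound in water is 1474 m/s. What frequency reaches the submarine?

99 Hz

The submarine is behind, so the whale is moving away from it while the submarine is moving toward the whale.
With source receding and observer approaching, f' = f · (v + v_o)/(v + v_s).
f' = 98.7 × (1474 + 10)/(1474 + 3) = 98.7 × 1484/1477 ≈ 99 Hz.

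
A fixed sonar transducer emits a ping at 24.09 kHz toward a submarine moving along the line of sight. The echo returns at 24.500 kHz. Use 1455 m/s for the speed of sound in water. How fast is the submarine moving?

Double Doppler shift off a moving reflector: f₂ = f₀ · (v + u)/(v − u) (u > 0 toward emitter).
Rearranging, u = v · (f₂ − f₀)/(f₂ + f₀) = 1455 × 0.410/48.590 ≈ 12.3 m/s.
So the submarine is moving at 12.3 m/s toward the emitter.

12.3 m/s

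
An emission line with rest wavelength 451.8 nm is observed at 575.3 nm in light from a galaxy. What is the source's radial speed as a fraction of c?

λ'/λ₀ = 1.2734 > 1 (redshift), so the source is receding.
λ'/λ₀ = √((1 + β)/(1 − β)) for a receding source ⇒ β = (r² − 1)/(r² + 1) with r = λ'/λ₀.
β = (1.6214 − 1)/(1.6214 + 1) ≈ 0.237.

0.237c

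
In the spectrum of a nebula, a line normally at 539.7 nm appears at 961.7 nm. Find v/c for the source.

0.521c

λ'/λ₀ = 1.7819 > 1 (redshift), so the source is receding.
λ'/λ₀ = √((1 + β)/(1 − β)) for a receding source ⇒ β = (r² − 1)/(r² + 1) with r = λ'/λ₀.
β = (3.1752 − 1)/(3.1752 + 1) ≈ 0.521.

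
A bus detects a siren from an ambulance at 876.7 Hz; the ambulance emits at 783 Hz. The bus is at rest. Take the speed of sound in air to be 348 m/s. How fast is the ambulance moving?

37 m/s

f' > f, so the ambulance is approaching.
f' = f · v/(v − v_s) ⇒ v_s = v · |1 − f/f'|.
v_s = 348 × |1 − 783/876.7| = 348 × 0.1069 ≈ 37 m/s.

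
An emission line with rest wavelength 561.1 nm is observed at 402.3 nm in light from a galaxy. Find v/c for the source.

0.321c

λ'/λ₀ = 0.7170 < 1 (blueshift), so the source is approaching.
λ'/λ₀ = √((1 − β)/(1 + β)) for an approaching source ⇒ β = (1 − r²)/(1 + r²) with r = λ'/λ₀.
β = (1 − 0.5141)/(1 + 0.5141) ≈ 0.321.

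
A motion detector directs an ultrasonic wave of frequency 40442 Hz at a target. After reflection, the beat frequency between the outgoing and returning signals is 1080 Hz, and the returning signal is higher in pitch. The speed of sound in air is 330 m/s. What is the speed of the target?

Double Doppler shift off a moving reflector: f₂ = f₀ · (v + u)/(v − u) (u > 0 toward emitter).
Returning signal is higher, so f₂ = f₀ + Δf = 40442 + 1080 = 41522 Hz.
Rearranging, u = v · (f₂ − f₀)/(f₂ + f₀) = 330 × 1080/81964 ≈ 4.3 m/s.
So the target is moving at 4.3 m/s toward the emitter.

4.3 m/s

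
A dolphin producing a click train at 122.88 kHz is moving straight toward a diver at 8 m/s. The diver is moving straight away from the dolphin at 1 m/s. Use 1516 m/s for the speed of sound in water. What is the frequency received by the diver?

123.5 kHz

Both move, so f' = f · (v − v_o)/(v − v_s).
f' = 122.88 × (1516 − 1)/(1516 − 8) = 122.88 × 1515/1508 ≈ 123.5 kHz.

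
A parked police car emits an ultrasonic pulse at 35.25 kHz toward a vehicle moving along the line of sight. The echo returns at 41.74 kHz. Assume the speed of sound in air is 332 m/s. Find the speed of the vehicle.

28 m/s

Double Doppler shift off a moving reflector: f₂ = f₀ · (v + u)/(v − u) (u > 0 toward emitter).
Rearranging, u = v · (f₂ − f₀)/(f₂ + f₀) = 332 × 6.49/76.99 ≈ 28 m/s.
So the vehicle is moving at 28 m/s toward the emitter.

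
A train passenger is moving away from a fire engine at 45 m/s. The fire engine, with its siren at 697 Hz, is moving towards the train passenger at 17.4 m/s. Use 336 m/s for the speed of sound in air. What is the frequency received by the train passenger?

637 Hz

Both move, so f' = f · (v − v_o)/(v − v_s).
f' = 697 × (336 − 45)/(336 − 17.4) = 697 × 291/318.6 ≈ 637 Hz.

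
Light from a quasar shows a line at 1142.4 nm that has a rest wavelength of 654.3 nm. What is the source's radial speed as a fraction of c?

0.506

λ'/λ₀ = 1.7460 > 1 (redshift), so the source is receding.
λ'/λ₀ = √((1 + β)/(1 − β)) for a receding source ⇒ β = (r² − 1)/(r² + 1) with r = λ'/λ₀.
β = (3.0485 − 1)/(3.0485 + 1) ≈ 0.506.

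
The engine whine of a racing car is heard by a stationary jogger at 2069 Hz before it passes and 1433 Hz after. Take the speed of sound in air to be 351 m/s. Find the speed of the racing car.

64 m/s

f₁/f₂ = (v + v_s)/(v − v_s), so v_s = v · (f₁ − f₂)/(f₁ + f₂).
v_s = 351 × (2069 − 1433)/(2069 + 1433) = 351 × 636/3502 ≈ 64 m/s.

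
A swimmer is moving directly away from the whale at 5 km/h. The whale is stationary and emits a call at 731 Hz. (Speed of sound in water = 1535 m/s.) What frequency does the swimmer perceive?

5 km/h = 1.389 m/s.
Moving observer, stationary source: f' = f · (v − v_o)/v.
f' = 731 × (1535 − 1.389)/1535 = 731 × 1533.6/1535 ≈ 730 Hz.

730 Hz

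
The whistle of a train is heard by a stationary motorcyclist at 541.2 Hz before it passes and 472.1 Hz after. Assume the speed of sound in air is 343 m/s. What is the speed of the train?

23.4 m/s

f₁/f₂ = (v + v_s)/(v − v_s), so v_s = v · (f₁ − f₂)/(f₁ + f₂).
v_s = 343 × (541.2 − 472.1)/(541.2 + 472.1) = 343 × 69.1/1013.3 ≈ 23.4 m/s.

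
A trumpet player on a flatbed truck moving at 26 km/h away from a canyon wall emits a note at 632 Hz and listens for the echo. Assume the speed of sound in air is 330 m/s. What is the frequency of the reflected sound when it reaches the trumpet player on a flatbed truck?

605 Hz

26 km/h = 7.222 m/s.
The canyon wall receives the sound from a moving source: f₁ = f₀ · v/(v + v_e) = 632 × 330/337.22 ≈ 618 Hz.
On the return leg the trumpet player on a flatbed truck is a moving observer: f₂ = f₁ · (v − v_e)/v = 618 × 322.78/330 ≈ 605 Hz.
Equivalently f₂ = f₀ · (v − v_e)/(v + v_e).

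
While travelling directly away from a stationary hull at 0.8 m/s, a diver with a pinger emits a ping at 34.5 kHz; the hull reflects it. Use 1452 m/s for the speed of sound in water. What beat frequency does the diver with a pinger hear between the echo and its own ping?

38.0 Hz

The hull receives the sound from a moving source: f₁ = f₀ · v/(v + v_e) = 34.5 × 1452/1452.8 ≈ 34.4810 kHz.
On the return leg the diver with a pinger is a moving observer: f₂ = f₁ · (v − v_e)/v = 34.4810 × 1451.2/1452 ≈ 34.4620 kHz.
Beat against the emitted tone (with f₀ = 34500 Hz): |f₂ − f₀| = 2v_e·f₀/(v + v_e) = 2 × 0.8 × 34500/1452.8 ≈ 38.0 Hz.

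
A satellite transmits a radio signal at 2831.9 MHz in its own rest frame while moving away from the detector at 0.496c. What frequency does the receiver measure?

1643.7 MHz

Relativistic Doppler for frequency: f' = f₀ · √((1 − β)/(1 + β)).
f' = 2831.9 × √(0.5040/1.4960) = 2831.9 × 0.58043 ≈ 1643.7 MHz.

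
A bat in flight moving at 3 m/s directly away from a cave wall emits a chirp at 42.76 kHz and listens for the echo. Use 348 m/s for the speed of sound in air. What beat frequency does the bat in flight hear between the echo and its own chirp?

731 Hz

The cave wall receives the sound from a moving source: f₁ = f₀ · v/(v + v_e) = 42.76 × 348/351 ≈ 42.395 kHz.
On the return leg the bat in flight is a moving observer: f₂ = f₁ · (v − v_e)/v = 42.395 × 345/348 ≈ 42.029 kHz.
Equivalently f₂ = f₀ · (v − v_e)/(v + v_e).
Beat against the emitted tone (with f₀ = 42760 Hz): |f₂ − f₀| = 2v_e·f₀/(v + v_e) = 2 × 3 × 42760/351 ≈ 731 Hz.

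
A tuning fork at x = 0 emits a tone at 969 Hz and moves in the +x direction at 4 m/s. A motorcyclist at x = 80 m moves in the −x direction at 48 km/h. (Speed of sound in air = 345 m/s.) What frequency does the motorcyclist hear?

48 km/h = 13.33 m/s.
The observer lies on the +x side, so the source is heading toward the observer and the observer is heading toward the source.
General Doppler shift: f' = f · (v + v_o)/(v − v_s).
f' = 969 × (345 + 13.33)/(345 − 4) = 969 × 358.33/341 ≈ 1018 Hz.

1018 Hz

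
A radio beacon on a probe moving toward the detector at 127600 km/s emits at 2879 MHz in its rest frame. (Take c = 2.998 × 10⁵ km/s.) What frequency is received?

4535.7 MHz

β = v/c = 127600/299800 = 0.4256.
Relativistic Doppler for frequency: f' = f₀ · √((1 + β)/(1 − β)).
f' = 2879 × √(1.4256/0.5744) = 2879 × 1.57544 ≈ 4535.7 MHz.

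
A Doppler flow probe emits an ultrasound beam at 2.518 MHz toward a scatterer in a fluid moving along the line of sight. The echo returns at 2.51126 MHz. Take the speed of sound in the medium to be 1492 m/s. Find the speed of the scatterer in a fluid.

2.00 m/s

Double Doppler shift off a moving reflector: f₂ = f₀ · (v + u)/(v − u) (u > 0 toward emitter).
Rearranging, u = v · (f₂ − f₀)/(f₂ + f₀) = 1492 × -0.00674/5.02926 ≈ -2.00 m/s.
So the scatterer in a fluid is moving at 2.00 m/s away from the emitter.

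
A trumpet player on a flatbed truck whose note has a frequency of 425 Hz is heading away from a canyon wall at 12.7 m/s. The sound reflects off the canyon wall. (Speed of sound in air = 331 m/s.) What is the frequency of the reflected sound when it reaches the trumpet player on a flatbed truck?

394 Hz

The canyon wall receives the sound from a moving source: f₁ = f₀ · v/(v + v_e) = 425 × 331/343.7 ≈ 409 Hz.
On the return leg the trumpet player on a flatbed truck is a moving observer: f₂ = f₁ · (v − v_e)/v = 409 × 318.3/331 ≈ 394 Hz.
Equivalently f₂ = f₀ · (v − v_e)/(v + v_e).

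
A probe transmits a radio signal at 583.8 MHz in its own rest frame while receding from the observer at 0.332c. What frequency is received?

413.4 MHz

Relativistic Doppler for frequency: f' = f₀ · √((1 − β)/(1 + β)).
f' = 583.8 × √(0.6680/1.3320) = 583.8 × 0.70817 ≈ 413.4 MHz.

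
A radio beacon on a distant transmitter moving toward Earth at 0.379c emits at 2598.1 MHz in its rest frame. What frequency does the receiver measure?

3871.6 MHz

Relativistic Doppler for frequency: f' = f₀ · √((1 + β)/(1 − β)).
f' = 2598.1 × √(1.3790/0.6210) = 2598.1 × 1.49017 ≈ 3871.6 MHz.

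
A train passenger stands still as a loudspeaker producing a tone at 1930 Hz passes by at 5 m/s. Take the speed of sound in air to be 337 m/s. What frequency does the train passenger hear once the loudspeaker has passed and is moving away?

Receding: f₂ = f · v/(v + v_s) = 1930 × 337/342 ≈ 1902 Hz.

1902 Hz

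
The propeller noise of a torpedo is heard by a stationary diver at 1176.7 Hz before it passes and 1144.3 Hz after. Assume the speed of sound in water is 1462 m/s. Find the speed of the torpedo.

20.4 m/s

f₁/f₂ = (v + v_s)/(v − v_s), so v_s = v · (f₁ − f₂)/(f₁ + f₂).
v_s = 1462 × (1176.7 − 1144.3)/(1176.7 + 1144.3) = 1462 × 32.4/2321.0 ≈ 20.4 m/s.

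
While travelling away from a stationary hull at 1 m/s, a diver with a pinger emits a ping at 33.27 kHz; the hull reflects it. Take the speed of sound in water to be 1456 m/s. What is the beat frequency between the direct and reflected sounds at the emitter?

45.7 Hz

The hull receives the sound from a moving source: f₁ = f₀ · v/(v + v_e) = 33.27 × 1456/1457 ≈ 33.2472 kHz.
On the return leg the diver with a pinger is a moving observer: f₂ = f₁ · (v − v_e)/v = 33.2472 × 1455/1456 ≈ 33.2243 kHz.
Beat against the emitted tone (with f₀ = 33270 Hz): |f₂ − f₀| = 2v_e·f₀/(v + v_e) = 2 × 1 × 33270/1457 ≈ 45.7 Hz.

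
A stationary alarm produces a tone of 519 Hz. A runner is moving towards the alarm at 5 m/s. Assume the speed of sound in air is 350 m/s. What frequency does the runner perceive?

526 Hz

Moving observer, stationary source: f' = f · (v + v_o)/v.
f' = 519 × (350 + 5)/350 = 519 × 355/350 ≈ 526 Hz.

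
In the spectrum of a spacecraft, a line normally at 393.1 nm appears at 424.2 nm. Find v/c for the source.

λ'/λ₀ = 1.0791 > 1 (redshift), so the source is receding.
λ'/λ₀ = √((1 + β)/(1 − β)) for a receding source ⇒ β = (r² − 1)/(r² + 1) with r = λ'/λ₀.
β = (1.1645 − 1)/(1.1645 + 1) ≈ 0.076.

0.076c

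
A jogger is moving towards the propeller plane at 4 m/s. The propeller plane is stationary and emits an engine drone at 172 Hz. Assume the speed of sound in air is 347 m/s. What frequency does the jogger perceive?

174 Hz

Only the observer moves, toward the source, so f' = f · (v + v_o)/v.
f' = 172 × (347 + 4)/347 = 172 × 351/347 ≈ 174 Hz.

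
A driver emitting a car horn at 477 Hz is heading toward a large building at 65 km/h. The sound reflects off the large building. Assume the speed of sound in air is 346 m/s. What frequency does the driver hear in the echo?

530 Hz

65 km/h = 18.06 m/s.
The large building receives the sound from a moving source: f₁ = f₀ · v/(v − v_e) = 477 × 346/327.94 ≈ 503 Hz.
On the return leg the driver is a moving observer: f₂ = f₁ · (v + v_e)/v = 503 × 364.06/346 ≈ 530 Hz.
Equivalently f₂ = f₀ · (v + v_e)/(v − v_e).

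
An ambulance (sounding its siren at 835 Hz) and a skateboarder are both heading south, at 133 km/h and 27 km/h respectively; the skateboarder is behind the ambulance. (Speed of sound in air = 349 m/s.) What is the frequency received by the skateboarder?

771 Hz

133 km/h = 36.94 m/s; 27 km/h = 7.5 m/s.
The skateboarder is behind, so the ambulance is moving away from it while the skateboarder is moving toward the ambulance.
With source receding and observer approaching, f' = f · (v + v_o)/(v + v_s).
f' = 835 × (349 + 7.5)/(349 + 36.94) = 835 × 356.5/385.94 ≈ 771 Hz.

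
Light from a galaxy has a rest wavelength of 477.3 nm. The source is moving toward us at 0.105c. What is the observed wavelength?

Relativistic Doppler for wavelength: λ' = λ₀ · √((1 − β)/(1 + β)).
λ' = 477.3 × √(0.8950/1.1050) = 477.3 × 0.89997 ≈ 429.6 nm.

429.6 nm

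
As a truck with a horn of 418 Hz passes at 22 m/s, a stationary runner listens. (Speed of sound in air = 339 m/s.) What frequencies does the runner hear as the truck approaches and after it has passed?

447 Hz approaching; 393 Hz receding

Approaching: f₁ = f · v/(v − v_s) = 418 × 339/317 ≈ 447 Hz.
Receding: f₂ = f · v/(v + v_s) = 418 × 339/361 ≈ 393 Hz.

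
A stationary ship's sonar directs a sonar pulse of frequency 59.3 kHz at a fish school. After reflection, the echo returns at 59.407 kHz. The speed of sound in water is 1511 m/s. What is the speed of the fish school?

1.36 m/s

Double Doppler shift off a moving reflector: f₂ = f₀ · (v + u)/(v − u) (u > 0 toward emitter).
Rearranging, u = v · (f₂ − f₀)/(f₂ + f₀) = 1511 × 0.107/118.707 ≈ 1.36 m/s.
So the fish school is moving at 1.36 m/s toward the emitter.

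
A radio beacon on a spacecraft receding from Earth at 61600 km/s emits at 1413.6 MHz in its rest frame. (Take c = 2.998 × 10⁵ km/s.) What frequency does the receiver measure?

β = v/c = 61600/299800 = 0.2055.
Relativistic Doppler for frequency: f' = f₀ · √((1 − β)/(1 + β)).
f' = 1413.6 × √(0.7945/1.2055) = 1413.6 × 0.81185 ≈ 1147.6 MHz.

1147.6 MHz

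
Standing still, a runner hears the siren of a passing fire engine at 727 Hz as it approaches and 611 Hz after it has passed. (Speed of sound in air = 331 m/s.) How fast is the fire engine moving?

f₁/f₂ = (v + v_s)/(v − v_s), so v_s = v · (f₁ − f₂)/(f₁ + f₂).
v_s = 331 × (727 − 611)/(727 + 611) = 331 × 116/1338 ≈ 29 m/s.

29 m/s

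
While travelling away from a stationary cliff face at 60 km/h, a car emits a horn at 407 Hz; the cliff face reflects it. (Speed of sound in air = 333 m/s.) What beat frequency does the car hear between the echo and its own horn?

60 km/h = 16.67 m/s.
The cliff face receives the sound from a moving source: f₁ = f₀ · v/(v + v_e) = 407 × 333/349.67 ≈ 387.6 Hz.
On the return leg the car is a moving observer: f₂ = f₁ · (v − v_e)/v = 387.6 × 316.33/333 ≈ 368.2 Hz.
Equivalently f₂ = f₀ · (v − v_e)/(v + v_e).
Beat against the emitted tone: |f₂ − f₀| = 2v_e·f₀/(v + v_e) = 2 × 16.67 × 407/349.67 ≈ 38.8 Hz.

38.8 Hz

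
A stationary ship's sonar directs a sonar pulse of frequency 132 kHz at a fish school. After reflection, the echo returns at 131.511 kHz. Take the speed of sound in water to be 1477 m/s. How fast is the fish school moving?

2.74 m/s

Double Doppler shift off a moving reflector: f₂ = f₀ · (v + u)/(v − u) (u > 0 toward emitter).
Rearranging, u = v · (f₂ − f₀)/(f₂ + f₀) = 1477 × -0.489/263.511 ≈ -2.74 m/s.
So the fish school is moving at 2.74 m/s away from the emitter.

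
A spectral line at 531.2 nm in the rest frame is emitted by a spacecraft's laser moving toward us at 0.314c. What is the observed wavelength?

383.8 nm

Relativistic Doppler for wavelength: λ' = λ₀ · √((1 − β)/(1 + β)).
λ' = 531.2 × √(0.6860/1.3140) = 531.2 × 0.72254 ≈ 383.8 nm.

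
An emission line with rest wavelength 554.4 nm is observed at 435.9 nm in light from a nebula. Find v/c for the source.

0.236c

λ'/λ₀ = 0.7863 < 1 (blueshift), so the source is approaching.
λ'/λ₀ = √((1 − β)/(1 + β)) for an approaching source ⇒ β = (1 − r²)/(1 + r²) with r = λ'/λ₀.
β = (1 − 0.6182)/(1 + 0.6182) ≈ 0.236.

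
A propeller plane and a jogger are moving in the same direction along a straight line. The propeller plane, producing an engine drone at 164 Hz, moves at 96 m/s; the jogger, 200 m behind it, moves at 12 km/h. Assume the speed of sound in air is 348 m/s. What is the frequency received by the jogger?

130 Hz

12 km/h = 3.333 m/s.
The jogger is behind, so the propeller plane is moving away from it while the jogger is moving toward the propeller plane.
With source receding and observer approaching, f' = f · (v + v_o)/(v + v_s).
f' = 164 × (348 + 3.333)/(348 + 96) = 164 × 351.33/444 ≈ 130 Hz.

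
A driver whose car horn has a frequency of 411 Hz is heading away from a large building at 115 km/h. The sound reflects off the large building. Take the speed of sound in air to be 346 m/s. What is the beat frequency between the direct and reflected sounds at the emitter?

115 km/h = 31.94 m/s.
The large building receives the sound from a moving source: f₁ = f₀ · v/(v + v_e) = 411 × 346/377.94 ≈ 376.3 Hz.
On the return leg the driver is a moving observer: f₂ = f₁ · (v − v_e)/v = 376.3 × 314.06/346 ≈ 341.5 Hz.
Beat against the emitted tone: |f₂ − f₀| = 2v_e·f₀/(v + v_e) = 2 × 31.94 × 411/377.94 ≈ 69 Hz.

69 Hz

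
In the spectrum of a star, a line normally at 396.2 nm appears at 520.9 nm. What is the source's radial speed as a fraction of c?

0.267c

λ'/λ₀ = 1.3147 > 1 (redshift), so the source is receding.
λ'/λ₀ = √((1 + β)/(1 − β)) for a receding source ⇒ β = (r² − 1)/(r² + 1) with r = λ'/λ₀.
β = (1.7285 − 1)/(1.7285 + 1) ≈ 0.267.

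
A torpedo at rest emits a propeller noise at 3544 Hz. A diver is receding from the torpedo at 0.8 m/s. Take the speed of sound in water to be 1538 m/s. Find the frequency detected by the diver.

3542 Hz

Moving observer, stationary source: f' = f · (v − v_o)/v.
f' = 3544 × (1538 − 0.8)/1538 = 3544 × 1537.2/1538 ≈ 3542 Hz.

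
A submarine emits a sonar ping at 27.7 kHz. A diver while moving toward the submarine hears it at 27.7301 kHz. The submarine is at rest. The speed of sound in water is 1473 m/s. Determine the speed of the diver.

1.60 m/s

f' = f · (v + v_o)/v ⇒ v_o = v · |f'/f − 1|.
v_o = 1473 × |27.7301/27.7 − 1| = 1473 × 0.001087 ≈ 1.60 m/s.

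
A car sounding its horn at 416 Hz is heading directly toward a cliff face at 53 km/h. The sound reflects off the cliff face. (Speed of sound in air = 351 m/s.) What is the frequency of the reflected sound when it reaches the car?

452 Hz

53 km/h = 14.72 m/s.
The cliff face receives the sound from a moving source: f₁ = f₀ · v/(v − v_e) = 416 × 351/336.28 ≈ 434 Hz.
On the return leg the car is a moving observer: f₂ = f₁ · (v + v_e)/v = 434 × 365.72/351 ≈ 452 Hz.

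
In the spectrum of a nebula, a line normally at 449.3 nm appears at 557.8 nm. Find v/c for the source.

λ'/λ₀ = 1.2415 > 1 (redshift), so the source is receding.
λ'/λ₀ = √((1 + β)/(1 − β)) for a receding source ⇒ β = (r² − 1)/(r² + 1) with r = λ'/λ₀.
β = (1.5413 − 1)/(1.5413 + 1) ≈ 0.213.

0.213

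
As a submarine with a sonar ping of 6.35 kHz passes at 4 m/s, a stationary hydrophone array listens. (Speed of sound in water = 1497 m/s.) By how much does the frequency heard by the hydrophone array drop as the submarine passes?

0.0339 kHz

Approaching: f₁ = f · v/(v − v_s) = 6.35 × 1497/1493 ≈ 6.3670 kHz.
Receding: f₂ = f · v/(v + v_s) = 6.35 × 1497/1501 ≈ 6.3331 kHz.
Drop: f₁ − f₂ = 2f·v·v_s/(v² − v_s²) = 2 × 6.35 × 1497 × 4/(1497² − 4²) ≈ 0.0339 kHz.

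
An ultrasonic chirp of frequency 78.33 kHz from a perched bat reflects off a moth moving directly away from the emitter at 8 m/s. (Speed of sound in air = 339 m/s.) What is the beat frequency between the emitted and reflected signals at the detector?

The moth first receives the wave as a moving observer: f₁ = f₀ · (v − u)/v = 78.33 × (339 − 8)/339 ≈ 76.48 kHz.
The reflection then acts as a moving source: f₂ = f₁ · v/(v + u) ≈ 74.72 kHz.
Equivalently f₂ = f₀ · (v − u)/(v + u).
Beat frequency (with f₀ = 78330 Hz): |f₂ − f₀| = 2u·f₀/(v + u) = 2 × 8 × 78330/347 ≈ 3612 Hz.

3612 Hz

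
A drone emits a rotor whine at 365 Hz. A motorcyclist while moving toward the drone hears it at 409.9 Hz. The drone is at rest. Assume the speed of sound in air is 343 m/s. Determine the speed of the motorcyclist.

f' = f · (v + v_o)/v ⇒ v_o = v · |f'/f − 1|.
v_o = 343 × |409.9/365 − 1| = 343 × 0.123 ≈ 42 m/s.

42 m/s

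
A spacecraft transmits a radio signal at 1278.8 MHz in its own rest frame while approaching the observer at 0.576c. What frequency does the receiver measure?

Relativistic Doppler for frequency: f' = f₀ · √((1 + β)/(1 − β)).
f' = 1278.8 × √(1.5760/0.4240) = 1278.8 × 1.92795 ≈ 2465.5 MHz.

2465.5 MHz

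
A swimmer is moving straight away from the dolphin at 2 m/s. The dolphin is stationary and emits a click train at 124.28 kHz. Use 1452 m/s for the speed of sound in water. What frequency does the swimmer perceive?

124.1 kHz

Moving observer, stationary source: f' = f · (v − v_o)/v.
f' = 124.28 × (1452 − 2)/1452 = 124.28 × 1450/1452 ≈ 124.1 kHz.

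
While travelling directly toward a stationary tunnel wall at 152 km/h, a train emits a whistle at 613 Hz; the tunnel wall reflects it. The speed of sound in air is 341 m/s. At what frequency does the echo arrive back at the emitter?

786 Hz

152 km/h = 42.22 m/s.
The tunnel wall receives the sound from a moving source: f₁ = f₀ · v/(v − v_e) = 613 × 341/298.78 ≈ 700 Hz.
On the return leg the train is a moving observer: f₂ = f₁ · (v + v_e)/v = 700 × 383.22/341 ≈ 786 Hz.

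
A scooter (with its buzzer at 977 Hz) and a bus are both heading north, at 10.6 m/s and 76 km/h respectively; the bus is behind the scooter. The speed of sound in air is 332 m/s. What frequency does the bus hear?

76 km/h = 21.11 m/s.
The bus is behind, so the scooter is moving away from it while the bus is moving toward the scooter.
General Doppler shift: f' = f · (v + v_o)/(v + v_s).
f' = 977 × (332 + 21.11)/(332 + 10.6) = 977 × 353.11/342.6 ≈ 1007 Hz.

1007 Hz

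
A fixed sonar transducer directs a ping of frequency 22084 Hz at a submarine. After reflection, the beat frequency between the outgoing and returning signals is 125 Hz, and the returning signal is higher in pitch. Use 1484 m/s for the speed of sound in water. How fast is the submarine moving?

4.2 m/s

Double Doppler shift off a moving reflector: f₂ = f₀ · (v + u)/(v − u) (u > 0 toward emitter).
Returning signal is higher, so f₂ = f₀ + Δf = 22084 + 125 = 22209 Hz.
Rearranging, u = v · (f₂ − f₀)/(f₂ + f₀) = 1484 × 125/44293 ≈ 4.2 m/s.
So the submarine is moving at 4.2 m/s toward the emitter.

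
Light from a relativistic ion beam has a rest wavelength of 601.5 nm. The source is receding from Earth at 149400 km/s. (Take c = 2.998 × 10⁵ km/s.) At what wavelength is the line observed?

1039.5 nm

β = v/c = 149400/299800 = 0.4983.
Relativistic Doppler for wavelength: λ' = λ₀ · √((1 + β)/(1 − β)).
λ' = 601.5 × √(1.4983/0.5017) = 601.5 × 1.72821 ≈ 1039.5 nm.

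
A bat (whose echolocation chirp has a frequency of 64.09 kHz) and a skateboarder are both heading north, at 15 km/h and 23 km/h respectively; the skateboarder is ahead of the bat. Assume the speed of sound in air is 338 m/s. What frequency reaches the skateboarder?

15 km/h = 4.167 m/s; 23 km/h = 6.389 m/s.
The skateboarder is ahead, so the bat is moving toward it while the skateboarder is moving away from the bat.
General Doppler shift: f' = f · (v − v_o)/(v − v_s).
f' = 64.09 × (338 − 6.389)/(338 − 4.167) = 64.09 × 331.61/333.83 ≈ 63.7 kHz.

63.7 kHz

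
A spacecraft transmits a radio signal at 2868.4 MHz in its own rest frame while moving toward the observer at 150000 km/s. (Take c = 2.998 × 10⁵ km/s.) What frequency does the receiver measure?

4970.4 MHz

β = v/c = 150000/299800 = 0.5003.
Relativistic Doppler for frequency: f' = f₀ · √((1 + β)/(1 − β)).
f' = 2868.4 × √(1.5003/0.4997) = 2868.4 × 1.73282 ≈ 4970.4 MHz.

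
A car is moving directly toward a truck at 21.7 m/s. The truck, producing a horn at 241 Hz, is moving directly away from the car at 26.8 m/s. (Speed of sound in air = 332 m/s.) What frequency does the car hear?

Both move, so f' = f · (v + v_o)/(v + v_s).
f' = 241 × (332 + 21.7)/(332 + 26.8) = 241 × 353.7/358.8 ≈ 238 Hz.

238 Hz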